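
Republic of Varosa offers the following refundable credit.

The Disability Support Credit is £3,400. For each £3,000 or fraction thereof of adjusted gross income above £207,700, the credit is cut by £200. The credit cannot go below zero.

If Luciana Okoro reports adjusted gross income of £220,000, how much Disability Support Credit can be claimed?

£2,400

Disability Support Credit: income exceeds £207,700 by £12,300, which is 5 full-or-partial £3,000 increments; reduction = 5 × £200 = £1,000, leaving £2,400.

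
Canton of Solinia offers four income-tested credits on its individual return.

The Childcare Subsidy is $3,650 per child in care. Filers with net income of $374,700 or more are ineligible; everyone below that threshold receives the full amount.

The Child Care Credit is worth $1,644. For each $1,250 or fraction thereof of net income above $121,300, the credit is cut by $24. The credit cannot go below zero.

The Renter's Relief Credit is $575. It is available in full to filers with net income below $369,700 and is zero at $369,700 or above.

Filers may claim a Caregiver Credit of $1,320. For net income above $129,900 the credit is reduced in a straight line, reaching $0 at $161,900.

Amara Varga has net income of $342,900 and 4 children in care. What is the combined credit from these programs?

$15,175

Childcare Subsidy: base = 4 × $3,650 = $14,600. $342,900 is below the $374,700 cutoff, so the full $14,600 applies.
Child Care Credit: income exceeds $121,300 by $221,600 → 178 increments × $24 = $4,272 ≥ base, so the credit is $0.
Renter's Relief Credit: $342,900 is below the $369,700 cutoff, so the full $575 applies.
Caregiver Credit: $342,900 is at or above $161,900, so the credit is $0.
Total: $14,600 + $0 + $575 + $0 = $15,175.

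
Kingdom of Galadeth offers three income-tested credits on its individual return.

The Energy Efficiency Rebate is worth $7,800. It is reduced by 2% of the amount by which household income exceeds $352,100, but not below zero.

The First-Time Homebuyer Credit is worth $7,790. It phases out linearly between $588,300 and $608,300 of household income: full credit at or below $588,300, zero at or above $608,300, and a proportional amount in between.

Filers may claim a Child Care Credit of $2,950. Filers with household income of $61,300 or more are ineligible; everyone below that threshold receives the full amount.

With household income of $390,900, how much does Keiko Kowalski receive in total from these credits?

$14,814

Energy Efficiency Rebate: 2% of the $38,800 excess over $352,100 is $776; credit = $7,800 − $776 = $7,024.
First-Time Homebuyer Credit: $390,900 is at or below the $588,300 threshold, so the full $7,790 applies.
Child Care Credit: $390,900 meets or exceeds the $61,300 cutoff, so the credit is $0.
Total: $7,024 + $7,790 + $0 = $14,814.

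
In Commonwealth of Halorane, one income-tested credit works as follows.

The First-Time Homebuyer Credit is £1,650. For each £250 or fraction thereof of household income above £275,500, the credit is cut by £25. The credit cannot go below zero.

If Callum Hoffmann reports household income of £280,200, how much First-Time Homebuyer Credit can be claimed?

£1,175

First-Time Homebuyer Credit: income exceeds £275,500 by £4,700, which is 19 full-or-partial £250 increments; reduction = 19 × £25 = £475, leaving £1,175.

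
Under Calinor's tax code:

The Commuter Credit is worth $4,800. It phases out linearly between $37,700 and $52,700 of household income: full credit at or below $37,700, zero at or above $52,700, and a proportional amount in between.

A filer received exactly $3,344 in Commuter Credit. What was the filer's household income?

$42,250

$3,344 is 3,344/4,800 of the full $4,800, so 1,456/4,800 of the $15,000 range has been used: income = $37,700 + $15,000 × 1,456/4,800 = $42,250.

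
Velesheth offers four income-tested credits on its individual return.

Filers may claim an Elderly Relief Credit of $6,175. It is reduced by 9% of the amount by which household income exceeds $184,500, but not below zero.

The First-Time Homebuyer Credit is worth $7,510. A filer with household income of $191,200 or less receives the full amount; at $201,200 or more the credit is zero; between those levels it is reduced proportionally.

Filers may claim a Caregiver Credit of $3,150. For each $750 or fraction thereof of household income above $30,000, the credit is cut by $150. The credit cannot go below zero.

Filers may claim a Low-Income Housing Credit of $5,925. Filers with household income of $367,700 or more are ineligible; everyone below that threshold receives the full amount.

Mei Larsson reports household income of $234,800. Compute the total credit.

$7,573

Elderly Relief Credit: 9% of the $50,300 excess over $184,500 is $4,527; credit = $6,175 − $4,527 = $1,648.
First-Time Homebuyer Credit: $234,800 is at or above $201,200, so the credit is $0.
Caregiver Credit: income exceeds $30,000 by $204,800 → 274 increments × $150 = $41,100 ≥ base, so the credit is $0.
Low-Income Housing Credit: $234,800 is below the $367,700 cutoff, so the full $5,925 applies.
Total: $1,648 + $0 + $0 + $5,925 = $7,573.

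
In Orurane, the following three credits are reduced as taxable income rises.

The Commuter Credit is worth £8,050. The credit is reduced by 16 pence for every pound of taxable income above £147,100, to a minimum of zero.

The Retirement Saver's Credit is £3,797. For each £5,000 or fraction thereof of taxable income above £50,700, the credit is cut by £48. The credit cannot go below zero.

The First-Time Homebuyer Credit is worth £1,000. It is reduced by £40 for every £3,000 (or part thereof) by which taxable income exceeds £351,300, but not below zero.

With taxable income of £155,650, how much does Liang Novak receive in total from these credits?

Commuter Credit: 16% of the £8,550 excess over £147,100 is £1,368; credit = £8,050 − £1,368 = £6,682.
Retirement Saver's Credit: income exceeds £50,700 by £104,950, which is 21 full-or-partial £5,000 increments; reduction = 21 × £48 = £1,008, leaving £2,789.
First-Time Homebuyer Credit: £155,650 is at or below the £351,300 threshold, so the full £1,000 applies.
Total: £6,682 + £2,789 + £1,000 = £10,471.

£10,471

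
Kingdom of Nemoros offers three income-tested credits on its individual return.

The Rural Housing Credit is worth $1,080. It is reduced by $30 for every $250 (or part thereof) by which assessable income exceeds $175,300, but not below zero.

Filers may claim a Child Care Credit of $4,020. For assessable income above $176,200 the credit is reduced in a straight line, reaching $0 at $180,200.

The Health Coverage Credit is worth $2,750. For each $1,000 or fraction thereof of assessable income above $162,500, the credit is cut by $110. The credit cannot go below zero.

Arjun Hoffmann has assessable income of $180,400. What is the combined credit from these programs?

$1,220

Rural Housing Credit: income exceeds $175,300 by $5,100, which is 21 full-or-partial $250 increments; reduction = 21 × $30 = $630, leaving $450.
Child Care Credit: $180,400 is at or above $180,200, so the credit is $0.
Health Coverage Credit: income exceeds $162,500 by $17,900, which is 18 full-or-partial $1,000 increments; reduction = 18 × $110 = $1,980, leaving $770.
Total: $450 + $0 + $770 = $1,220.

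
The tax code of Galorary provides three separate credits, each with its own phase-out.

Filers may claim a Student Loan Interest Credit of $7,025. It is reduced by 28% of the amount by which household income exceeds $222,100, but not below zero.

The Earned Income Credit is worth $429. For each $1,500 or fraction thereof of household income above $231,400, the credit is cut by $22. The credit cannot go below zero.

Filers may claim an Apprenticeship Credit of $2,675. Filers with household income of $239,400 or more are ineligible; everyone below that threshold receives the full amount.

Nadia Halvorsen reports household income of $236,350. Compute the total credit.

Student Loan Interest Credit: 28% of the $14,250 excess over $222,100 is $3,990; credit = $7,025 − $3,990 = $3,035.
Earned Income Credit: income exceeds $231,400 by $4,950, which is 4 full-or-partial $1,500 increments; reduction = 4 × $22 = $88, leaving $341.
Apprenticeship Credit: $236,350 is below the $239,400 cutoff, so the full $2,675 applies.
Total: $3,035 + $341 + $2,675 = $6,051.

$6,051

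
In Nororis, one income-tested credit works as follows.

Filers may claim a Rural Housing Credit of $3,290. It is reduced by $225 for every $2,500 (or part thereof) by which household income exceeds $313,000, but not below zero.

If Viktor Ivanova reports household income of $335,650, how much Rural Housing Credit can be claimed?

Rural Housing Credit: income exceeds $313,000 by $22,650, which is 10 full-or-partial $2,500 increments; reduction = 10 × $225 = $2,250, leaving $1,040.

$1,040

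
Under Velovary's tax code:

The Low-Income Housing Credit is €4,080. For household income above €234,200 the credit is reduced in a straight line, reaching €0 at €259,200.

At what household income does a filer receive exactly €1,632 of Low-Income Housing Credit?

€1,632 is 1,632/4,080 of the full €4,080, so 2,448/4,080 of the €25,000 range has been used: income = €234,200 + €25,000 × 2,448/4,080 = €249,200.

€249,200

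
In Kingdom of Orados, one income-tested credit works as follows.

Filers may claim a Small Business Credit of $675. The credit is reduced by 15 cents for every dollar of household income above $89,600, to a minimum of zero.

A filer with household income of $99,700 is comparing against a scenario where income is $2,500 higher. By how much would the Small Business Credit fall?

At $99,700 — 15% of the $10,100 excess over $89,600 is $1,515 ≥ base, so the credit is $0.
At $102,200 — 15% of the $12,600 excess over $89,600 is $1,890 ≥ base, so the credit is $0.
Lost: $0 − $0 = $0.

$0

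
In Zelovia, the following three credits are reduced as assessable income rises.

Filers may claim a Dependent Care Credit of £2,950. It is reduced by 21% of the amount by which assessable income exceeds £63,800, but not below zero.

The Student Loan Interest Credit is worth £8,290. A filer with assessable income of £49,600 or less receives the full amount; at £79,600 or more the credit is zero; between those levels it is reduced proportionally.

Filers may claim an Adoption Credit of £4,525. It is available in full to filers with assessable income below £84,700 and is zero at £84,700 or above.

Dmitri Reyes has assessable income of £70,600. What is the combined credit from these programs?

Dependent Care Credit: 21% of the £6,800 excess over £63,800 is £1,428; credit = £2,950 − £1,428 = £1,522.
Student Loan Interest Credit: £70,600 is £21,000 into a £30,000 phase-out range, leaving 9,000/30,000 of the credit: £8,290 × 9,000/30,000 = £2,487.
Adoption Credit: £70,600 is below the £84,700 cutoff, so the full £4,525 applies.
Total: £1,522 + £2,487 + £4,525 = £8,534.

£8,534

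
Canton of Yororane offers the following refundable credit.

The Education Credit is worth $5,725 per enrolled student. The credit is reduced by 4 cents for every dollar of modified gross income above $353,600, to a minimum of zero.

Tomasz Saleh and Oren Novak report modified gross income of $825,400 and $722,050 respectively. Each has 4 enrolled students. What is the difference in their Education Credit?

$4,134

Tomasz ($825,400): Education Credit: base = 4 × $5,725 = $22,900. 4% of the $471,800 excess over $353,600 is $18,872; credit = $22,900 − $18,872 = $4,028.
Oren ($722,050): Education Credit: base = 4 × $5,725 = $22,900. 4% of the $368,450 excess over $353,600 is $14,738; credit = $22,900 − $14,738 = $8,162.
Difference: |$4,028 − $8,162| = $4,134.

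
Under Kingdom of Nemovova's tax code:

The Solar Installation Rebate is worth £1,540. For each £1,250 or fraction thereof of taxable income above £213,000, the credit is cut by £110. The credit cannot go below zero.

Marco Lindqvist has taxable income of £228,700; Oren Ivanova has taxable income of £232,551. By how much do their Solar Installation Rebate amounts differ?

£110

Marco (£228,700): Solar Installation Rebate: income exceeds £213,000 by £15,700, which is 13 full-or-partial £1,250 increments; reduction = 13 × £110 = £1,430, leaving £110.
Oren (£232,551): Solar Installation Rebate: income exceeds £213,000 by £19,551 → 16 increments × £110 = £1,760 ≥ base, so the credit is £0.
Difference: |£110 − £0| = £110.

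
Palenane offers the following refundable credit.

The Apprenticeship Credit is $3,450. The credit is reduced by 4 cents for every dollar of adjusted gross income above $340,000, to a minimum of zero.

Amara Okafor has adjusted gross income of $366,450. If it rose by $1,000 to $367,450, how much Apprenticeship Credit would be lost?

At $366,450 — 4% of the $26,450 excess over $340,000 is $1,058; credit = $3,450 − $1,058 = $2,392.
At $367,450 — 4% of the $27,450 excess over $340,000 is $1,098; credit = $3,450 − $1,098 = $2,352.
Lost: $2,392 − $2,352 = $40.

$40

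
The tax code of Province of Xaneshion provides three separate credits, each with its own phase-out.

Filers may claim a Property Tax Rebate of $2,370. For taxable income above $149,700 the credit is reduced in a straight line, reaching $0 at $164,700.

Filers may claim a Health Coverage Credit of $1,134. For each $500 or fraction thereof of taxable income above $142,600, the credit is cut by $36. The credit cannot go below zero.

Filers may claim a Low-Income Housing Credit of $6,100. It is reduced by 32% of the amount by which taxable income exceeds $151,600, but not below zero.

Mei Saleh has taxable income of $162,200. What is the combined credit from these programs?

$3,103

Property Tax Rebate: $162,200 is $12,500 into a $15,000 phase-out range, leaving 2,500/15,000 of the credit: $2,370 × 2,500/15,000 = $395.
Health Coverage Credit: income exceeds $142,600 by $19,600 → 40 increments × $36 = $1,440 ≥ base, so the credit is $0.
Low-Income Housing Credit: 32% of the $10,600 excess over $151,600 is $3,392; credit = $6,100 − $3,392 = $2,708.
Total: $395 + $0 + $2,708 = $3,103.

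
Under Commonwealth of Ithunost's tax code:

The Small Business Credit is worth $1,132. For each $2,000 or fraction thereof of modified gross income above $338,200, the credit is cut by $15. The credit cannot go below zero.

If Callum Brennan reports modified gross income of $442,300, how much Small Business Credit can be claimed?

$337

Small Business Credit: income exceeds $338,200 by $104,100, which is 53 full-or-partial $2,000 increments; reduction = 53 × $15 = $795, leaving $337.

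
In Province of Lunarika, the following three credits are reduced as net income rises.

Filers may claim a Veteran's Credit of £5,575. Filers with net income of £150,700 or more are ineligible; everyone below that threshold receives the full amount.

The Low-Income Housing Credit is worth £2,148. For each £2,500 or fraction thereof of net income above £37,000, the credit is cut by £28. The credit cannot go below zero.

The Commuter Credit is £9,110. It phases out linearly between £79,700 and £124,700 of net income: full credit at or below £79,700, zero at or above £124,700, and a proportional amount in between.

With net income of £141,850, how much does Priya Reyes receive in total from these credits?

£6,547

Veteran's Credit: £141,850 is below the £150,700 cutoff, so the full £5,575 applies.
Low-Income Housing Credit: income exceeds £37,000 by £104,850, which is 42 full-or-partial £2,500 increments; reduction = 42 × £28 = £1,176, leaving £972.
Commuter Credit: £141,850 is at or above £124,700, so the credit is £0.
Total: £5,575 + £972 + £0 = £6,547.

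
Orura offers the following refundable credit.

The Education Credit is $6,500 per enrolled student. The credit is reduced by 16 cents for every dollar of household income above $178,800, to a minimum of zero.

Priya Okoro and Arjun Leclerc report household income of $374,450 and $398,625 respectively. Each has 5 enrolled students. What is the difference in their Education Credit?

Priya ($374,450): Education Credit: base = 5 × $6,500 = $32,500. 16% of the $195,650 excess over $178,800 is $31,304; credit = $32,500 − $31,304 = $1,196.
Arjun ($398,625): Education Credit: base = 5 × $6,500 = $32,500. 16% of the $219,825 excess over $178,800 is $35,172 ≥ base, so the credit is $0.
Difference: |$1,196 − $0| = $1,196.

$1,196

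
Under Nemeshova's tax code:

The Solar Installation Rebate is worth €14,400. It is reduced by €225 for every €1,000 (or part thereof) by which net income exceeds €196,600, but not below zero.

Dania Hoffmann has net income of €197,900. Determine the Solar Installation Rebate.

€13,950

Solar Installation Rebate: income exceeds €196,600 by €1,300, which is 2 full-or-partial €1,000 increments; reduction = 2 × €225 = €450, leaving €13,950.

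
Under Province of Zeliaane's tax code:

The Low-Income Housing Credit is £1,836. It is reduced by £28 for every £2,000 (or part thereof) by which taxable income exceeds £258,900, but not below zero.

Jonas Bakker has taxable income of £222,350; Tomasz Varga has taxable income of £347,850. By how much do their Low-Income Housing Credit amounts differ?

£1,260

Jonas (£222,350): Low-Income Housing Credit: £222,350 is at or below the £258,900 threshold, so the full £1,836 applies.
Tomasz (£347,850): Low-Income Housing Credit: income exceeds £258,900 by £88,950, which is 45 full-or-partial £2,000 increments; reduction = 45 × £28 = £1,260, leaving £576.
Difference: |£1,836 − £576| = £1,260.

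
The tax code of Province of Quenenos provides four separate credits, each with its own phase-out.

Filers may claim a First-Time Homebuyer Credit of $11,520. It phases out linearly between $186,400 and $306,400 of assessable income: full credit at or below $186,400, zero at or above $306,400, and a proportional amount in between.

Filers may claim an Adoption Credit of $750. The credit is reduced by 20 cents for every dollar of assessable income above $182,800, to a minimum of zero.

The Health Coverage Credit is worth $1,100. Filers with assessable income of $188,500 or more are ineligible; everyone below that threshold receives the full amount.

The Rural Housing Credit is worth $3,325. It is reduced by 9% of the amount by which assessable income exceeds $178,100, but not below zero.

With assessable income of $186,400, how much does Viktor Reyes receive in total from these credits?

First-Time Homebuyer Credit: $186,400 is at or below the $186,400 threshold, so the full $11,520 applies.
Adoption Credit: 20% of the $3,600 excess over $182,800 is $720; credit = $750 − $720 = $30.
Health Coverage Credit: $186,400 is below the $188,500 cutoff, so the full $1,100 applies.
Rural Housing Credit: 9% of the $8,300 excess over $178,100 is $747; credit = $3,325 − $747 = $2,578.
Total: $11,520 + $30 + $1,100 + $2,578 = $15,228.

$15,228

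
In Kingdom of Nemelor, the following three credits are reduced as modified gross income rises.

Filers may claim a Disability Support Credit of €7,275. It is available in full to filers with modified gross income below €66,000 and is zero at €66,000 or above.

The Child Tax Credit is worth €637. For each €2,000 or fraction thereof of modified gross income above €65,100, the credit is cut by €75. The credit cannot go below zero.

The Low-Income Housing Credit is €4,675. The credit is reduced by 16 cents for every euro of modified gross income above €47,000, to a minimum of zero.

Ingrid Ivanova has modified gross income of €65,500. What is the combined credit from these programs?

Disability Support Credit: €65,500 is below the €66,000 cutoff, so the full €7,275 applies.
Child Tax Credit: income exceeds €65,100 by €400, which is 1 full-or-partial €2,000 increment; reduction = 1 × €75 = €75, leaving €562.
Low-Income Housing Credit: 16% of the €18,500 excess over €47,000 is €2,960; credit = €4,675 − €2,960 = €1,715.
Total: €7,275 + €562 + €1,715 = €9,552.

€9,552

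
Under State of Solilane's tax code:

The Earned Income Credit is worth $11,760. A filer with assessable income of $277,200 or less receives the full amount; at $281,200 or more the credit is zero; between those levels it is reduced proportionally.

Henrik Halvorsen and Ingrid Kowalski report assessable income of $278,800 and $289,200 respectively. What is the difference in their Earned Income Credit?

$7,056

Henrik ($278,800): Earned Income Credit: $278,800 is $1,600 into a $4,000 phase-out range, leaving 2,400/4,000 of the credit: $11,760 × 2,400/4,000 = $7,056.
Ingrid ($289,200): Earned Income Credit: $289,200 is at or above $281,200, so the credit is $0.
Difference: |$7,056 − $0| = $7,056.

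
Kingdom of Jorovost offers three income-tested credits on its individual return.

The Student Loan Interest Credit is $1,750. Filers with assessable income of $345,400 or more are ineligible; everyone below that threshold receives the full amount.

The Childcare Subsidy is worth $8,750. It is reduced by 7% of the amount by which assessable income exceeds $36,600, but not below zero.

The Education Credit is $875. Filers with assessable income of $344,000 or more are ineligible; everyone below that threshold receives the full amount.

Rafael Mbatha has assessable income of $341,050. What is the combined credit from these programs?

$2,625

Student Loan Interest Credit: $341,050 is below the $345,400 cutoff, so the full $1,750 applies.
Childcare Subsidy: 7% of the $304,450 excess over $36,600 is $21,311.50 ≥ base, so the credit is $0.
Education Credit: $341,050 is below the $344,000 cutoff, so the full $875 applies.
Total: $1,750 + $0 + $875 = $2,625.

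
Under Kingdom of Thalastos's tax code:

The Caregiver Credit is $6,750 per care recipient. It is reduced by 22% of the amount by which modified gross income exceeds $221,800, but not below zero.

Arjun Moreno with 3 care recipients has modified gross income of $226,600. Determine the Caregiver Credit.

Caregiver Credit: base = 3 × $6,750 = $20,250. 22% of the $4,800 excess over $221,800 is $1,056; credit = $20,250 − $1,056 = $19,194.

$19,194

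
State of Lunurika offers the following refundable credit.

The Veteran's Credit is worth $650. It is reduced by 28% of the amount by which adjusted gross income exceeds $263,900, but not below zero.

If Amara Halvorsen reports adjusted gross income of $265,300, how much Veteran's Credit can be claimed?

Veteran's Credit: 28% of the $1,400 excess over $263,900 is $392; credit = $650 − $392 = $258.

$258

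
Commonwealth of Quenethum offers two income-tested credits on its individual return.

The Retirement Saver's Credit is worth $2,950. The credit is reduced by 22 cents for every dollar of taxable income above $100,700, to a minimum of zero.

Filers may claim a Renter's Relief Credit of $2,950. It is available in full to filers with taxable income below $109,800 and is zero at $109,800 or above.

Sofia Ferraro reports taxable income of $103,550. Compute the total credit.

$5,273

Retirement Saver's Credit: 22% of the $2,850 excess over $100,700 is $627; credit = $2,950 − $627 = $2,323.
Renter's Relief Credit: $103,550 is below the $109,800 cutoff, so the full $2,950 applies.
Total: $2,323 + $2,950 = $5,273.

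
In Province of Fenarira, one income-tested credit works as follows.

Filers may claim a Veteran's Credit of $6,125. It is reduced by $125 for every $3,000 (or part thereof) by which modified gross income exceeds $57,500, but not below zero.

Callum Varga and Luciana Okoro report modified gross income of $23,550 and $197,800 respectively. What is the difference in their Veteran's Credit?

Callum ($23,550): Veteran's Credit: $23,550 is at or below the $57,500 threshold, so the full $6,125 applies.
Luciana ($197,800): Veteran's Credit: income exceeds $57,500 by $140,300, which is 47 full-or-partial $3,000 increments; reduction = 47 × $125 = $5,875, leaving $250.
Difference: |$6,125 − $250| = $5,875.

$5,875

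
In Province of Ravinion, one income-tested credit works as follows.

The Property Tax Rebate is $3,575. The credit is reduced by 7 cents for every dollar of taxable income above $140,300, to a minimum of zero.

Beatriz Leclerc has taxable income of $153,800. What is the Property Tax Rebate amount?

Property Tax Rebate: 7% of the $13,500 excess over $140,300 is $945; credit = $3,575 − $945 = $2,630.

$2,630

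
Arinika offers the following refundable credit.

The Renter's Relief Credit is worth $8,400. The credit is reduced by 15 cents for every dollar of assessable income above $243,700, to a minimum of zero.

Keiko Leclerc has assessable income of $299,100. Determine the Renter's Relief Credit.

$90

Renter's Relief Credit: 15% of the $55,400 excess over $243,700 is $8,310; credit = $8,400 − $8,310 = $90.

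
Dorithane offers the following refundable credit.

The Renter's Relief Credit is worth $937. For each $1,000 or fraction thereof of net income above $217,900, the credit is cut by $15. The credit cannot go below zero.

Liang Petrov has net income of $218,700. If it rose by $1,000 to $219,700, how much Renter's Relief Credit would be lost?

$15

At $218,700 — income exceeds $217,900 by $800, which is 1 full-or-partial $1,000 increment; reduction = 1 × $15 = $15, leaving $922.
At $219,700 — income exceeds $217,900 by $1,800, which is 2 full-or-partial $1,000 increments; reduction = 2 × $15 = $30, leaving $907.
Lost: $922 − $907 = $15.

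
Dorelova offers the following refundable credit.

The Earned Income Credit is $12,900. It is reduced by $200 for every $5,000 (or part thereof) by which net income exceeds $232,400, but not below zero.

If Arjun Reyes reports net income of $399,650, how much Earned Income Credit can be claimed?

Earned Income Credit: income exceeds $232,400 by $167,250, which is 34 full-or-partial $5,000 increments; reduction = 34 × $200 = $6,800, leaving $6,100.

$6,100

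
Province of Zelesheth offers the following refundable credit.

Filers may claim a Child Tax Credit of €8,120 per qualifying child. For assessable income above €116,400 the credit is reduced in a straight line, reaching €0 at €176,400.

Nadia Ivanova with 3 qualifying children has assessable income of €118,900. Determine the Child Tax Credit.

Child Tax Credit: base = 3 × €8,120 = €24,360. €118,900 is €2,500 into a €60,000 phase-out range, leaving 57,500/60,000 of the credit: €24,360 × 57,500/60,000 = €23,345.

€23,345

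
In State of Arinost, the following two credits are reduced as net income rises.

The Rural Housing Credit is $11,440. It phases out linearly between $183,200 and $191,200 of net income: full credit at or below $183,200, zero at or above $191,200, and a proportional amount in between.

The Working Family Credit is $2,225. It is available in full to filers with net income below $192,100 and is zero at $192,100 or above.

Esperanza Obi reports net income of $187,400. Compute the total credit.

Rural Housing Credit: $187,400 is $4,200 into a $8,000 phase-out range, leaving 3,800/8,000 of the credit: $11,440 × 3,800/8,000 = $5,434.
Working Family Credit: $187,400 is below the $192,100 cutoff, so the full $2,225 applies.
Total: $5,434 + $2,225 = $7,659.

$7,659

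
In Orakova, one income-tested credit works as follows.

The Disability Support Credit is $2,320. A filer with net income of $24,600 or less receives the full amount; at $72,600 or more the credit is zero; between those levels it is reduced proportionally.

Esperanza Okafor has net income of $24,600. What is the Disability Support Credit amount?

Disability Support Credit: $24,600 is at or below the $24,600 threshold, so the full $2,320 applies.

$2,320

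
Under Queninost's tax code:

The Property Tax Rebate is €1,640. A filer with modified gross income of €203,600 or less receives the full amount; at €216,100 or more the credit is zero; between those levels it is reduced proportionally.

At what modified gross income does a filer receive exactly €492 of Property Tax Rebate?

€212,350

€492 is 492/1,640 of the full €1,640, so 1,148/1,640 of the €12,500 range has been used: income = €203,600 + €12,500 × 1,148/1,640 = €212,350.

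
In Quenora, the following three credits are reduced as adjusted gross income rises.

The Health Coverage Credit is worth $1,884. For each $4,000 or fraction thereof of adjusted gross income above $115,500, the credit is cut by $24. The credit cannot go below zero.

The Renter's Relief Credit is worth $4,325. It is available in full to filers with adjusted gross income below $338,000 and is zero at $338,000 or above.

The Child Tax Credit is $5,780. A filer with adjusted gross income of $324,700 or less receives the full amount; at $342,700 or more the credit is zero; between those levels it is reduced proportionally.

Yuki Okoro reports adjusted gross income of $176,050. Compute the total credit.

$11,605

Health Coverage Credit: income exceeds $115,500 by $60,550, which is 16 full-or-partial $4,000 increments; reduction = 16 × $24 = $384, leaving $1,500.
Renter's Relief Credit: $176,050 is below the $338,000 cutoff, so the full $4,325 applies.
Child Tax Credit: $176,050 is at or below the $324,700 threshold, so the full $5,780 applies.
Total: $1,500 + $4,325 + $5,780 = $11,605.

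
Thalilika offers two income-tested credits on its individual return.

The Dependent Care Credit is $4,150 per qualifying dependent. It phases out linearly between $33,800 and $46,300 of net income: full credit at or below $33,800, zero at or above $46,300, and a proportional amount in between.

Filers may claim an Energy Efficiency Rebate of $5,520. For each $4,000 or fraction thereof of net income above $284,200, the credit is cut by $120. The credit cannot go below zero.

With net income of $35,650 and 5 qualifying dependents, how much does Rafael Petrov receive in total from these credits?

$23,199

Dependent Care Credit: base = 5 × $4,150 = $20,750. $35,650 is $1,850 into a $12,500 phase-out range, leaving 10,650/12,500 of the credit: $20,750 × 10,650/12,500 = $17,679.
Energy Efficiency Rebate: $35,650 is at or below the $284,200 threshold, so the full $5,520 applies.
Total: $17,679 + $5,520 = $23,199.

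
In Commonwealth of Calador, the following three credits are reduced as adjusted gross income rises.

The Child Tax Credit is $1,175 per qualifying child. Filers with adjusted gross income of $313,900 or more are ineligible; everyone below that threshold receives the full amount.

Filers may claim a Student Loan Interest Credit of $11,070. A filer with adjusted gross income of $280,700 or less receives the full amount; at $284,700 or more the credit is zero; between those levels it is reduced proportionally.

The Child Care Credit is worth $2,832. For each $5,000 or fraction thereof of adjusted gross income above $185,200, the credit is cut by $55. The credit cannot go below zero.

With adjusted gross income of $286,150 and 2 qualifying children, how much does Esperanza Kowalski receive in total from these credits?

$4,027

Child Tax Credit: base = 2 × $1,175 = $2,350. $286,150 is below the $313,900 cutoff, so the full $2,350 applies.
Student Loan Interest Credit: $286,150 is at or above $284,700, so the credit is $0.
Child Care Credit: income exceeds $185,200 by $100,950, which is 21 full-or-partial $5,000 increments; reduction = 21 × $55 = $1,155, leaving $1,677.
Total: $2,350 + $0 + $1,677 = $4,027.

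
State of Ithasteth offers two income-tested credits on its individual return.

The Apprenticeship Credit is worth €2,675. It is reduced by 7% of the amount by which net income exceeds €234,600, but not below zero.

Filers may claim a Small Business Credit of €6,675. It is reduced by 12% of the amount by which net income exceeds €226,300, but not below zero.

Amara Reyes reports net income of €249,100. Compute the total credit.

€5,599

Apprenticeship Credit: 7% of the €14,500 excess over €234,600 is €1,015; credit = €2,675 − €1,015 = €1,660.
Small Business Credit: 12% of the €22,800 excess over €226,300 is €2,736; credit = €6,675 − €2,736 = €3,939.
Total: €1,660 + €3,939 = €5,599.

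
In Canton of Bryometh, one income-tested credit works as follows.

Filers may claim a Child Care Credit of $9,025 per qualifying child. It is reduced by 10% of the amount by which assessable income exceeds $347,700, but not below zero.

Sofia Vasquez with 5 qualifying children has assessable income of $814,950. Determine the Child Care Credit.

Child Care Credit: base = 5 × $9,025 = $45,125. 10% of the $467,250 excess over $347,700 is $46,725 ≥ base, so the credit is $0.

$0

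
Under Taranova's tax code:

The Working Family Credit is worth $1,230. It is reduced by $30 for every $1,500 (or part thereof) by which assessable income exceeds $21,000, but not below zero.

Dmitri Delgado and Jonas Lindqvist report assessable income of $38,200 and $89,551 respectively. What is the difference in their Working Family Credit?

Dmitri ($38,200): Working Family Credit: income exceeds $21,000 by $17,200, which is 12 full-or-partial $1,500 increments; reduction = 12 × $30 = $360, leaving $870.
Jonas ($89,551): Working Family Credit: income exceeds $21,000 by $68,551 → 46 increments × $30 = $1,380 ≥ base, so the credit is $0.
Difference: |$870 − $0| = $870.

$870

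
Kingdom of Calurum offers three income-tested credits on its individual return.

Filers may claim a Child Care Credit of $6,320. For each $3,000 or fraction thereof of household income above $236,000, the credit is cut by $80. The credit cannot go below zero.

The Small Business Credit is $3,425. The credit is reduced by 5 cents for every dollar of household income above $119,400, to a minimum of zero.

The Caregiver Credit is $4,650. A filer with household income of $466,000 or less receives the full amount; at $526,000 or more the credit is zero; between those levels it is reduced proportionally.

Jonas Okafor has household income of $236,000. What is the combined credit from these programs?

Child Care Credit: $236,000 is at or below the $236,000 threshold, so the full $6,320 applies.
Small Business Credit: 5% of the $116,600 excess over $119,400 is $5,830 ≥ base, so the credit is $0.
Caregiver Credit: $236,000 is at or below the $466,000 threshold, so the full $4,650 applies.
Total: $6,320 + $0 + $4,650 = $10,970.

$10,970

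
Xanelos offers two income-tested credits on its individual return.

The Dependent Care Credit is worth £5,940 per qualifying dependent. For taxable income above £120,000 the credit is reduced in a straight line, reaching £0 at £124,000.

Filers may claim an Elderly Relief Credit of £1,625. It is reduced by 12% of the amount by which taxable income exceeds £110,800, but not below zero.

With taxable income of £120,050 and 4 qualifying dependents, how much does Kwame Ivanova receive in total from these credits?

£23,978

Dependent Care Credit: base = 4 × £5,940 = £23,760. £120,050 is £50 into a £4,000 phase-out range, leaving 3,950/4,000 of the credit: £23,760 × 3,950/4,000 = £23,463.
Elderly Relief Credit: 12% of the £9,250 excess over £110,800 is £1,110; credit = £1,625 − £1,110 = £515.
Total: £23,463 + £515 = £23,978.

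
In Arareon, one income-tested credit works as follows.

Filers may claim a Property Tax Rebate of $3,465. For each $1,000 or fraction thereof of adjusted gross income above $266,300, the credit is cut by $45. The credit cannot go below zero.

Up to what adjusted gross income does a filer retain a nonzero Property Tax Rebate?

After 76 increments the reduction is 76 × $45 = $3,420, leaving $45; one more increment wipes it out. Increment 76 ends at excess 76 × $1,000 = $76,000, so the highest qualifying income is $266,300 + $76,000 = $342,300.

$342,300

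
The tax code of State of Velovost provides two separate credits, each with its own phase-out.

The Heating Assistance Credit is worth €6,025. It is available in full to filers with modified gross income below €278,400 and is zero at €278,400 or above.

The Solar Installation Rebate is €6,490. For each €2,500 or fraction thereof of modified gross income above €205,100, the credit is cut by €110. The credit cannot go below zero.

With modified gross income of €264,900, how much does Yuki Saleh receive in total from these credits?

€9,875

Heating Assistance Credit: €264,900 is below the €278,400 cutoff, so the full €6,025 applies.
Solar Installation Rebate: income exceeds €205,100 by €59,800, which is 24 full-or-partial €2,500 increments; reduction = 24 × €110 = €2,640, leaving €3,850.
Total: €6,025 + €3,850 = €9,875.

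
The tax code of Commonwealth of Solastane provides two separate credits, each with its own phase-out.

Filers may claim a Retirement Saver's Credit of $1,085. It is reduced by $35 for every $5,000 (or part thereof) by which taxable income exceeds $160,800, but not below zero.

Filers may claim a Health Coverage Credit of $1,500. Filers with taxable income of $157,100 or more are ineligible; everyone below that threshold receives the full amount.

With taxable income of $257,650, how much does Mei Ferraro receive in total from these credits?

Retirement Saver's Credit: income exceeds $160,800 by $96,850, which is 20 full-or-partial $5,000 increments; reduction = 20 × $35 = $700, leaving $385.
Health Coverage Credit: $257,650 meets or exceeds the $157,100 cutoff, so the credit is $0.
Total: $385 + $0 = $385.

$385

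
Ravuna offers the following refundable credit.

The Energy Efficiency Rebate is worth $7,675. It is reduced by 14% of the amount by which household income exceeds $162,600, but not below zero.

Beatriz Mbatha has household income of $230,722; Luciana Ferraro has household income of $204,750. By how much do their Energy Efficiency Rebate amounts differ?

Beatriz ($230,722): Energy Efficiency Rebate: 14% of the $68,122 excess over $162,600 is $9,537.08 ≥ base, so the credit is $0.
Luciana ($204,750): Energy Efficiency Rebate: 14% of the $42,150 excess over $162,600 is $5,901; credit = $7,675 − $5,901 = $1,774.
Difference: |$0 − $1,774| = $1,774.

$1,774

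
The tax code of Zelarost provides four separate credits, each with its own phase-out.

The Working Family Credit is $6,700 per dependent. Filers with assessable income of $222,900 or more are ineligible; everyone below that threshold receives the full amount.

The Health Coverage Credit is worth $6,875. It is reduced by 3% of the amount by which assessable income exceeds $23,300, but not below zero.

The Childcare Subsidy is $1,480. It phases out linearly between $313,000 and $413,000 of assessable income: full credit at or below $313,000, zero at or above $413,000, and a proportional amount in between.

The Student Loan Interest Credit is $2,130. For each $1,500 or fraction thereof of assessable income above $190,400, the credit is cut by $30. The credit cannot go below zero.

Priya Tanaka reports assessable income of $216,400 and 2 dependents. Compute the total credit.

$17,552

Working Family Credit: base = 2 × $6,700 = $13,400. $216,400 is below the $222,900 cutoff, so the full $13,400 applies.
Health Coverage Credit: 3% of the $193,100 excess over $23,300 is $5,793; credit = $6,875 − $5,793 = $1,082.
Childcare Subsidy: $216,400 is at or below the $313,000 threshold, so the full $1,480 applies.
Student Loan Interest Credit: income exceeds $190,400 by $26,000, which is 18 full-or-partial $1,500 increments; reduction = 18 × $30 = $540, leaving $1,590.
Total: $13,400 + $1,082 + $1,480 + $1,590 = $17,552.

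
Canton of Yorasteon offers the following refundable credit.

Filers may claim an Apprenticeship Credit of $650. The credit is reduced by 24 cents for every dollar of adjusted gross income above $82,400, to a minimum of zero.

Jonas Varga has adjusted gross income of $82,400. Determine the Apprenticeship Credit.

Apprenticeship Credit: $82,400 is at or below the $82,400 threshold, so the full $650 applies.

$650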